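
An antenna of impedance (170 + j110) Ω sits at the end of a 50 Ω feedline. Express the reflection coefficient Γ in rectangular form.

Γ ≈ 0.636 + j0.182

Γ = (Z_L − Z_0)/(Z_L + Z_0) = (120 + j110)/(220 + j110)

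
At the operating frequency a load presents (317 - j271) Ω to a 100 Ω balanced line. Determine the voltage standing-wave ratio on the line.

Γ = (Z_L − Z_0)/(Z_L + Z_0) = (217 − j271)/(417 − j271)
|Γ| = 347/497 = 0.698
VSWR = (1 + |Γ|)/(1 − |Γ|) = 1.7/0.302

VSWR ≈ 5.62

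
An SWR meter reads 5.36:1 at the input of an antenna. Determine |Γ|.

|Γ| = (S − 1)/(S + 1) = (5.36 − 1)/(5.36 + 1) = 4.36/6.36

|Γ| ≈ 0.686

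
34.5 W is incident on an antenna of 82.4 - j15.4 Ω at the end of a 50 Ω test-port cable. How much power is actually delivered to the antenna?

|Γ| = |(32.4 − j15.4)/(132.4 − j15.4)| = 0.269
|Γ|² = 0.0724
P_refl = |Γ|²·P_inc = 2.5 W, P_del = (1 − |Γ|²)·P_inc = 32 W

P_delivered ≈ 32 W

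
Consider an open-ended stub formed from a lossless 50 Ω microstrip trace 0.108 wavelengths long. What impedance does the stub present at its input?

βl = 2π × 0.108 = 38.9°
tan(βl) = 0.806
For an open-ended stub, Z_in = −jZ_0·cot(βl) = −jZ_0/tan(βl)

Z_in ≈ −j62 Ω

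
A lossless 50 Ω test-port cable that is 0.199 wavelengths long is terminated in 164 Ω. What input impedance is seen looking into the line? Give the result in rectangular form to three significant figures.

Z_in ≈ 16.8 − j14.9 Ω

βl = 2π × 0.199 = 71.6°
tan(βl) = tan(71.6°) = 3.01
Z_in = Z_0·(Z_L + jZ_0·tanβl)/(Z_0 + jZ_L·tanβl)
     = 50·(164 + j151)/(50 + j494)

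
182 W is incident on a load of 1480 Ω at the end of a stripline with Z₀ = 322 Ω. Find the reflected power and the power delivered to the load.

P_reflected ≈ 75.2 W; P_delivered ≈ 107 W

Γ = (1480 − 322)/(1480 + 322) = 0.643
|Γ|² = 0.413
P_refl = |Γ|²·P_inc = 75.2 W, P_del = (1 − |Γ|²)·P_inc = 107 W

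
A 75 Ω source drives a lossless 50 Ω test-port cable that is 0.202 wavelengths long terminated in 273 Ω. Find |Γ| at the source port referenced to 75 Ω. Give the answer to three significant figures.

βl = 2π × 0.202 = 72.7°
tan(βl) = 3.21
Z_in = Z_0·(Z_L + jZ_0·tanβl)/(Z_0 + jZ_L·tanβl) = 10 − j15 Ω
Γ_s = (Z_in − Z_s)/(Z_in + Z_s) = (-65 − j15)/(85 − j15), |Γ_s| = 0.773

|Γ| ≈ 0.773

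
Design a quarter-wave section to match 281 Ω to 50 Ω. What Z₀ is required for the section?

Z_qwt ≈ 119 Ω

Z_qwt = √(Z_0·R_L) = √(50 × 281) = √14050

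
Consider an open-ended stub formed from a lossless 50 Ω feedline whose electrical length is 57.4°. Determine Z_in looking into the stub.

tan(βl) = 1.56
For an open-ended stub, Z_in = −jZ_0·cot(βl) = −jZ_0/tan(βl)

Z_in ≈ −j32 Ω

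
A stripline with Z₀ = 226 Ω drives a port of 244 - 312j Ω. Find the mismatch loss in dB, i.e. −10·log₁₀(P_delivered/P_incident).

Γ = (18 − j312)/(470 − j312), |Γ| = 0.554
|Γ|² = 0.307, so P_del/P_inc = 1 − |Γ|² = 0.693
ML = −10·log₁₀(1 − |Γ|²)

mismatch loss ≈ 1.59 dB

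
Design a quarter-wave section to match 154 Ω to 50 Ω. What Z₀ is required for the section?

Z_qwt = √(Z_0·R_L) = √(50 × 154) = √7700

Z_qwt ≈ 87.7 Ω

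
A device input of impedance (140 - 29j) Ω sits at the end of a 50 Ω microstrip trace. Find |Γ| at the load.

|Γ| ≈ 0.492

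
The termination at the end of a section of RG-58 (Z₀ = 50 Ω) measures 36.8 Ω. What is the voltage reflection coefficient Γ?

Γ = -0.152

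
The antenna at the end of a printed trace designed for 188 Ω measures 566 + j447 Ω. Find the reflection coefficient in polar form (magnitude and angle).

Γ ≈ 0.668 ∠ 19.1°

Γ = (Z_L − Z_0)/(Z_L + Z_0) = (378 + j447)/(754 + j447)
|Γ| = 585/877 = 0.668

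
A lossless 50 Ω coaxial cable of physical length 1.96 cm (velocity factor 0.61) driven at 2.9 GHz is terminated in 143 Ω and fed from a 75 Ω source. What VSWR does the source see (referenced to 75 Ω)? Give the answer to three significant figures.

λ = v/f = 0.61·c / 2.9 GHz = 0.0631 m
βl = 2π·l/λ = 2π × 0.311 = 112°
tan(βl) = -2.5
Z_in = Z_0·(Z_L + jZ_0·tanβl)/(Z_0 + jZ_L·tanβl) = 19.9 + j17.2 Ω
Γ_s = (Z_in − Z_s)/(Z_in + Z_s) = (-55.1 + j17.2)/(94.9 + j17.2), |Γ_s| = 0.599
VSWR = (1 + |Γ_s|)/(1 − |Γ_s|)

VSWR ≈ 3.98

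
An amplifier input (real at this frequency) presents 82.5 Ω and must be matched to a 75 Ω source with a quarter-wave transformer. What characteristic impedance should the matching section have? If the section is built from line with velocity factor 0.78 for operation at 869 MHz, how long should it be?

Z_qwt ≈ 78.7 Ω; length ≈ 6.73 cm

Z_qwt = √(Z_0·R_L) = √(75 × 82.5) = √6188
λ = 0.78·c/f = 0.269 m, so l = λ/4 = 0.0673 m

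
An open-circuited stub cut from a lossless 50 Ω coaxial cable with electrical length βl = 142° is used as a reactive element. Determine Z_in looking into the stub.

Z_in ≈ +j64 Ω

tan(βl) = -0.781
For an open-circuited stub, Z_in = −jZ_0·cot(βl) = −jZ_0/tan(βl)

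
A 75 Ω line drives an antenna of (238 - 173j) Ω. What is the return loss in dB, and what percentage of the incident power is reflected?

Γ = (163 − j173)/(313 − j173), |Γ| = 0.665
RL = −20·log₁₀(0.665) = 3.55 dB
P_refl/P_inc = |Γ|² = 0.442

RL ≈ 3.55 dB; 44.2% of incident power reflected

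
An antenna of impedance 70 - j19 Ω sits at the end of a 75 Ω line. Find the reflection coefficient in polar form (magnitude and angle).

Γ ≈ 0.134 ∠ -97.3°

Γ = (Z_L − Z_0)/(Z_L + Z_0) = (-5 − j19)/(145 − j19)
|Γ| = 19.6/146 = 0.134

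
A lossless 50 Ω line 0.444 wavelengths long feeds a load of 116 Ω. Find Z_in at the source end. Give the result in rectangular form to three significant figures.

Z_in ≈ 76.3 + j46.6 Ω

βl = 2π × 0.444 = 160°
tan(βl) = tan(160°) = -0.367
Z_in = Z_0·(Z_L + jZ_0·tanβl)/(Z_0 + jZ_L·tanβl)
     = 50·(116 − j18.4)/(50 − j42.6)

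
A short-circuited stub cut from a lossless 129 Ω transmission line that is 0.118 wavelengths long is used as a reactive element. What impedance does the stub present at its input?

βl = 2π × 0.118 = 42.5°
tan(βl) = 0.916
For a short-circuited stub, Z_in = jZ_0·tan(βl)

Z_in ≈ +j118 Ω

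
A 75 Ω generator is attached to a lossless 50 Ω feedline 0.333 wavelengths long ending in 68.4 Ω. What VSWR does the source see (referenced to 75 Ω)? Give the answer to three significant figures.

βl = 2π × 0.333 = 120°
tan(βl) = -1.74
Z_in = Z_0·(Z_L + jZ_0·tanβl)/(Z_0 + jZ_L·tanβl) = 41.3 + j11.4 Ω
Γ_s = (Z_in − Z_s)/(Z_in + Z_s) = (-33.7 + j11.4)/(116 + j11.4), |Γ_s| = 0.304
VSWR = (1 + |Γ_s|)/(1 − |Γ_s|)

VSWR ≈ 1.87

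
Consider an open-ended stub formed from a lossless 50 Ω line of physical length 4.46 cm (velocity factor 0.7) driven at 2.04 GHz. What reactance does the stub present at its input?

λ = v/f = 0.7·c / 2.04 GHz = 0.103 m
βl = 2π·l/λ = 2π × 0.433 = 156°
tan(βl) = -0.446
For an open-ended stub, Z_in = −jZ_0·cot(βl) = −jZ_0/tan(βl)

X_in ≈ 112 Ω (inductive)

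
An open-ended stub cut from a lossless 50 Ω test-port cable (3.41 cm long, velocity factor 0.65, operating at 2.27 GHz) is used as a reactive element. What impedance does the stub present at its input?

λ = v/f = 0.65·c / 2.27 GHz = 0.0859 m
βl = 2π·l/λ = 2π × 0.397 = 143°
tan(βl) = -0.756
For an open-ended stub, Z_in = −jZ_0·cot(βl) = −jZ_0/tan(βl)

Z_in ≈ +j66.1 Ω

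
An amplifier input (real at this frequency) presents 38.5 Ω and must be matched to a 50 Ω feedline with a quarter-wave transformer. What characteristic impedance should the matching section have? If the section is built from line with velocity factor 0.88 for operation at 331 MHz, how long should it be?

Z_qwt ≈ 43.9 Ω; length ≈ 19.9 cm

Z_qwt = √(Z_0·R_L) = √(50 × 38.5) = √1925
λ = 0.88·c/f = 0.798 m, so l = λ/4 = 0.199 m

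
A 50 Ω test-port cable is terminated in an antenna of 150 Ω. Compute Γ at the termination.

Γ = 0.5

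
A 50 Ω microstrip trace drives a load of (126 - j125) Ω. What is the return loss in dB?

RL ≈ 3.38 dB

Γ = (76 − j125)/(176 − j125), |Γ| = 0.678
RL = −20·log₁₀|Γ| = −20·log₁₀(0.678)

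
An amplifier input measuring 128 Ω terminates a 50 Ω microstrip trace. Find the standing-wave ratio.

Γ = (128 − 50)/(128 + 50) = 0.438
VSWR = (1 + 0.438)/(1 − 0.438)

VSWR ≈ 2.56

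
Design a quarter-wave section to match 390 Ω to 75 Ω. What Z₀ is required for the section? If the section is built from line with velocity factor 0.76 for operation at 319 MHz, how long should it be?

Z_qwt ≈ 171 Ω; length ≈ 17.9 cm

Z_qwt = √(Z_0·R_L) = √(75 × 390) = √29250
λ = 0.76·c/f = 0.715 m, so l = λ/4 = 0.179 m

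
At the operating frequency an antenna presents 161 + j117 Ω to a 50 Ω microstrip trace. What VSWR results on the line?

VSWR ≈ 5.03

Γ = (Z_L − Z_0)/(Z_L + Z_0) = (111 + j117)/(211 + j117)
|Γ| = 161/241 = 0.668
VSWR = (1 + |Γ|)/(1 − |Γ|) = 1.67/0.332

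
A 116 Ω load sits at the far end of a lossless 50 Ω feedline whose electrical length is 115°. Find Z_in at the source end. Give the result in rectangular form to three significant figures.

tan(βl) = tan(115°) = -2.14
Z_in = Z_0·(Z_L + jZ_0·tanβl)/(Z_0 + jZ_L·tanβl)
     = 50·(116 − j107)/(50 − j249)

Z_in ≈ 25.2 + j18.2 Ω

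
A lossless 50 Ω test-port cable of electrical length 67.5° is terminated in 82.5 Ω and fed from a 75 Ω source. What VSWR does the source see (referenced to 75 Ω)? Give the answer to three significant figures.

tan(βl) = 2.41
Z_in = Z_0·(Z_L + jZ_0·tanβl)/(Z_0 + jZ_L·tanβl) = 33.4 − j12.3 Ω
Γ_s = (Z_in − Z_s)/(Z_in + Z_s) = (-41.6 − j12.3)/(108 − j12.3), |Γ_s| = 0.398
VSWR = (1 + |Γ_s|)/(1 − |Γ_s|)

VSWR ≈ 2.32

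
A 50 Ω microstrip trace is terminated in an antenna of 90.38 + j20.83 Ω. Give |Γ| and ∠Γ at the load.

Γ ≈ 0.32 ∠ 18.8°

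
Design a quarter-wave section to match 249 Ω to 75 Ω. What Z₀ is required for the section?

Z_qwt = √(Z_0·R_L) = √(75 × 249) = √18680

Z_qwt ≈ 137 Ω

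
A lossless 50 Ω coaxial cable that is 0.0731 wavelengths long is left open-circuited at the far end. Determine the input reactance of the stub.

βl = 2π × 0.0731 = 26.3°
tan(βl) = 0.495
For an open-circuited stub, Z_in = −jZ_0·cot(βl) = −jZ_0/tan(βl)

X_in ≈ -101 Ω (capacitive)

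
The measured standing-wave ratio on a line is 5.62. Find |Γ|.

|Γ| ≈ 0.698

|Γ| = (S − 1)/(S + 1) = (5.62 − 1)/(5.62 + 1) = 4.62/6.62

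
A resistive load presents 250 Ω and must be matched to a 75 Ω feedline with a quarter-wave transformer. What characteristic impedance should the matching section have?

Z_qwt = √(Z_0·R_L) = √(75 × 250) = √18750

Z_qwt ≈ 137 Ω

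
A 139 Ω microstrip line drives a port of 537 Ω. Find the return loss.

RL ≈ 4.6 dB

Γ = (537 − 139)/(537 + 139) = 0.589
RL = −20·log₁₀|Γ| = −20·log₁₀(0.589)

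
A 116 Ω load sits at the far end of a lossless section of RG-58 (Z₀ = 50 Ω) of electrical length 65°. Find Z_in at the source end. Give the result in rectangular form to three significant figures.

tan(βl) = tan(65°) = 2.14
Z_in = Z_0·(Z_L + jZ_0·tanβl)/(Z_0 + jZ_L·tanβl)
     = 50·(116 + j107)/(50 + j249)

Z_in ≈ 25.2 − j18.2 Ω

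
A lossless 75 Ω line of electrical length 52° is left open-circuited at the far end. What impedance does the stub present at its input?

tan(βl) = 1.28
For an open-circuited stub, Z_in = −jZ_0·cot(βl) = −jZ_0/tan(βl)

Z_in ≈ −j58.6 Ω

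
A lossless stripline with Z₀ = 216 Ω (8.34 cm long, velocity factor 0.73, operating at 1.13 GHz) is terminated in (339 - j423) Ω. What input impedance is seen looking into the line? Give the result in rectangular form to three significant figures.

λ = v/f = 0.73·c / 1.13 GHz = 0.194 m
βl = 2π·l/λ = 2π × 0.43 = 155°
tan(βl) = tan(155°) = -0.468
Z_in = Z_0·(Z_L + jZ_0·tanβl)/(Z_0 + jZ_L·tanβl)
     = 216·(339 − j524)/(18 − j159)

Z_in ≈ 756 + j376 Ω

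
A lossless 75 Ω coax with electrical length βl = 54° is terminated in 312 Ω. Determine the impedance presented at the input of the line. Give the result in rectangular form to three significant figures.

Z_in ≈ 26.7 − j49.8 Ω

tan(βl) = tan(54°) = 1.38
Z_in = Z_0·(Z_L + jZ_0·tanβl)/(Z_0 + jZ_L·tanβl)
     = 75·(312 + j103)/(75 + j429)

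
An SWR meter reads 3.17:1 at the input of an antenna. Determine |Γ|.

|Γ| ≈ 0.52

|Γ| = (S − 1)/(S + 1) = (3.17 − 1)/(3.17 + 1) = 2.17/4.17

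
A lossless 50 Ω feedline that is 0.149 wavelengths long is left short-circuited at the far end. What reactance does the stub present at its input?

βl = 2π × 0.149 = 53.6°
tan(βl) = 1.36
For a short-circuited stub, Z_in = jZ_0·tan(βl)

X_in ≈ 67.9 Ω (inductive)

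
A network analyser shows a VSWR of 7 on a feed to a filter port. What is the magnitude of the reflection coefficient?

|Γ| ≈ 0.75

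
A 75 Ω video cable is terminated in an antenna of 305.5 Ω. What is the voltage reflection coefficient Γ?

Γ = 0.606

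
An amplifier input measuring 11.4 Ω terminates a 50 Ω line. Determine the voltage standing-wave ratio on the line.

VSWR ≈ 4.39

Γ = (11.4 − 50)/(11.4 + 50) = -0.629
VSWR = (1 + 0.629)/(1 − 0.629)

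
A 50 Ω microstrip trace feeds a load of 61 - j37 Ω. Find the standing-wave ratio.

Γ = (Z_L − Z_0)/(Z_L + Z_0) = (11 − j37)/(111 − j37)
|Γ| = 38.6/117 = 0.33
VSWR = (1 + |Γ|)/(1 − |Γ|) = 1.33/0.67

VSWR ≈ 1.98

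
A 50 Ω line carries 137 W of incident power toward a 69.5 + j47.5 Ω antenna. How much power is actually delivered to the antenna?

P_delivered ≈ 115 W

|Γ| = |(19.5 + j47.5)/(119.5 + j47.5)| = 0.399
|Γ|² = 0.159
P_refl = |Γ|²·P_inc = 21.8 W, P_del = (1 − |Γ|²)·P_inc = 115 W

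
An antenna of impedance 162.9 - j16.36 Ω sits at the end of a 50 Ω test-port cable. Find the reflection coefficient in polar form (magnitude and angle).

Γ ≈ 0.534 ∠ -3.85°

Γ = (Z_L − Z_0)/(Z_L + Z_0) = (112.9 − j16.36)/(212.9 − j16.36)
|Γ| = 114/214 = 0.534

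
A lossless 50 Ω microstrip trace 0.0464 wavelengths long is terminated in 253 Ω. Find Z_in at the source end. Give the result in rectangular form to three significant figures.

Z_in ≈ 83.4 − j112 Ω

βl = 2π × 0.0464 = 16.7°
tan(βl) = tan(16.7°) = 0.3
Z_in = Z_0·(Z_L + jZ_0·tanβl)/(Z_0 + jZ_L·tanβl)
     = 50·(253 + j15)/(50 + j75.9)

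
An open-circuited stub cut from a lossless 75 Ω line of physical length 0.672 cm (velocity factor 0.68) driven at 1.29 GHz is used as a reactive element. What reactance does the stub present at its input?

λ = v/f = 0.68·c / 1.29 GHz = 0.158 m
βl = 2π·l/λ = 2π × 0.0425 = 15.3°
tan(βl) = 0.274
For an open-circuited stub, Z_in = −jZ_0·cot(βl) = −jZ_0/tan(βl)

X_in ≈ -274 Ω (capacitive)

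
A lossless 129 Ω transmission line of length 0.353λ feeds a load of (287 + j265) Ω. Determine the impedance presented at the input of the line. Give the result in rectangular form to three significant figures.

βl = 2π × 0.353 = 127°
tan(βl) = tan(127°) = -1.32
Z_in = Z_0·(Z_L + jZ_0·tanβl)/(Z_0 + jZ_L·tanβl)
     = 129·(287 + j94.3)/(480 − j380)

Z_in ≈ 35.1 + j53.2 Ω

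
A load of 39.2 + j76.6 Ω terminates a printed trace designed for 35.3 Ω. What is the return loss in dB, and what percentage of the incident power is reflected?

Γ = (3.9 + j76.6)/(74.5 + j76.6), |Γ| = 0.718
RL = −20·log₁₀(0.718) = 2.88 dB
P_refl/P_inc = |Γ|² = 0.515

RL ≈ 2.88 dB; 51.5% of incident power reflected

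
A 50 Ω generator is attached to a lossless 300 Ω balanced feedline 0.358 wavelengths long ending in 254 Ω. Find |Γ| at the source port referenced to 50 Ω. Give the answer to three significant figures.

βl = 2π × 0.358 = 129°
tan(βl) = -1.24
Z_in = Z_0·(Z_L + jZ_0·tanβl)/(Z_0 + jZ_L·tanβl) = 307 − j50.1 Ω
Γ_s = (Z_in − Z_s)/(Z_in + Z_s) = (257 − j50.1)/(357 − j50.1), |Γ_s| = 0.726

|Γ| ≈ 0.726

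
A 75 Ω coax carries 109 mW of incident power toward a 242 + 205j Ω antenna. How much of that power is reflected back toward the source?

|Γ| = |(167 + j205)/(317 + j205)| = 0.7
|Γ|² = 0.491
P_refl = |Γ|²·P_inc = 53.5 mW, P_del = (1 − |Γ|²)·P_inc = 55.5 mW

P_reflected ≈ 53.5 mW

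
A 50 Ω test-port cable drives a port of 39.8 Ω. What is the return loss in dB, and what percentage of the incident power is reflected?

RL ≈ 18.9 dB; 1.29% of incident power reflected

Γ = (39.8 − 50)/(39.8 + 50) = -0.114
RL = −20·log₁₀(0.114) = 18.9 dB
P_refl/P_inc = |Γ|² = 0.0129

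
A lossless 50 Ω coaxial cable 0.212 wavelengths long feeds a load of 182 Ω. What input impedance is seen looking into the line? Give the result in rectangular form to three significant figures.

βl = 2π × 0.212 = 76.3°
tan(βl) = tan(76.3°) = 4.11
Z_in = Z_0·(Z_L + jZ_0·tanβl)/(Z_0 + jZ_L·tanβl)
     = 50·(182 + j205)/(50 + j748)

Z_in ≈ 14.5 − j11.2 Ω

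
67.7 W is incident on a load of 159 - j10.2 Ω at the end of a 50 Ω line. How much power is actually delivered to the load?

|Γ| = |(109 − j10.2)/(209 − j10.2)| = 0.523
|Γ|² = 0.274
P_refl = |Γ|²·P_inc = 18.5 W, P_del = (1 − |Γ|²)·P_inc = 49.2 W

P_delivered ≈ 49.2 W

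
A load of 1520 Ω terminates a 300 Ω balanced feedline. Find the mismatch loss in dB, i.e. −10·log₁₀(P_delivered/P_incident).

Γ = (1520 − 300)/(1520 + 300) = 0.67
|Γ|² = 0.449, so P_del/P_inc = 1 − |Γ|² = 0.551
ML = −10·log₁₀(1 − |Γ|²)

mismatch loss ≈ 2.59 dB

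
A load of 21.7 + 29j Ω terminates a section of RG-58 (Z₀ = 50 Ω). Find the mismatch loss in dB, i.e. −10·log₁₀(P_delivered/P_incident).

mismatch loss ≈ 1.39 dB

Γ = (-28.3 + j29)/(71.7 + j29), |Γ| = 0.524
|Γ|² = 0.274, so P_del/P_inc = 1 − |Γ|² = 0.726
ML = −10·log₁₀(1 − |Γ|²)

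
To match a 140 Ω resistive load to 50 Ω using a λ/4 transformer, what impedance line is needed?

Z_qwt = √(Z_0·R_L) = √(50 × 140) = √7000

Z_qwt ≈ 83.7 Ω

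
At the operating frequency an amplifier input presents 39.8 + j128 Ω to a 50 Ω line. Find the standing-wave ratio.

VSWR ≈ 10.2

Γ = (Z_L − Z_0)/(Z_L + Z_0) = (-10.2 + j128)/(89.8 + j128)
|Γ| = 128/156 = 0.821
VSWR = (1 + |Γ|)/(1 − |Γ|) = 1.82/0.179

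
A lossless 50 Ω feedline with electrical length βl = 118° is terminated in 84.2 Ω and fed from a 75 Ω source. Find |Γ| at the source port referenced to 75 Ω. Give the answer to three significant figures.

tan(βl) = -1.88
Z_in = Z_0·(Z_L + jZ_0·tanβl)/(Z_0 + jZ_L·tanβl) = 34.6 + j15.7 Ω
Γ_s = (Z_in − Z_s)/(Z_in + Z_s) = (-40.4 + j15.7)/(110 + j15.7), |Γ_s| = 0.391

|Γ| ≈ 0.391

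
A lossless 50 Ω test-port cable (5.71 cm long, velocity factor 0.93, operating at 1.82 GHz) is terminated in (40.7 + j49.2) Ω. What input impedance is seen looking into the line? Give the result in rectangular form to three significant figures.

Z_in ≈ 17.6 + j6.15 Ω

λ = v/f = 0.93·c / 1.82 GHz = 0.153 m
βl = 2π·l/λ = 2π × 0.372 = 134°
tan(βl) = tan(134°) = -1.03
Z_in = Z_0·(Z_L + jZ_0·tanβl)/(Z_0 + jZ_L·tanβl)
     = 50·(40.7 − j2.41)/(101 − j42)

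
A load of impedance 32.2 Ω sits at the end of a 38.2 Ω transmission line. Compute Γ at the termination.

Γ = -0.0852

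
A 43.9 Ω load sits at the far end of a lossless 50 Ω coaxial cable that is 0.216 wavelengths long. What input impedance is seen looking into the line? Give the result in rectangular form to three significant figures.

Z_in ≈ 56.2 + j3.04 Ω

βl = 2π × 0.216 = 77.8°
tan(βl) = tan(77.8°) = 4.61
Z_in = Z_0·(Z_L + jZ_0·tanβl)/(Z_0 + jZ_L·tanβl)
     = 50·(43.9 + j230)/(50 + j202)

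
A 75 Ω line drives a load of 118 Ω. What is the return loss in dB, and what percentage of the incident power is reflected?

Γ = (118 − 75)/(118 + 75) = 0.223
RL = −20·log₁₀(0.223) = 13 dB
P_refl/P_inc = |Γ|² = 0.0496

RL ≈ 13 dB; 4.96% of incident power reflected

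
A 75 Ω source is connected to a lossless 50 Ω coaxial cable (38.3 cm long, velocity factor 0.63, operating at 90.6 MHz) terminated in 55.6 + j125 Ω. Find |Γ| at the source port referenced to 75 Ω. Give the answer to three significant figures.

λ = v/f = 0.63·c / 90.6 MHz = 2.09 m
βl = 2π·l/λ = 2π × 0.184 = 66.1°
tan(βl) = 2.26
Z_in = Z_0·(Z_L + jZ_0·tanβl)/(Z_0 + jZ_L·tanβl) = 12.2 − j44.7 Ω
Γ_s = (Z_in − Z_s)/(Z_in + Z_s) = (-62.8 − j44.7)/(87.2 − j44.7), |Γ_s| = 0.787

|Γ| ≈ 0.787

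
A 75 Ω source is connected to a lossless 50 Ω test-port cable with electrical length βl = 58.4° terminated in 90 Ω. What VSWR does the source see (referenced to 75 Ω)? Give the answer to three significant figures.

tan(βl) = 1.63
Z_in = Z_0·(Z_L + jZ_0·tanβl)/(Z_0 + jZ_L·tanβl) = 34.3 − j19 Ω
Γ_s = (Z_in − Z_s)/(Z_in + Z_s) = (-40.7 − j19)/(109 − j19), |Γ_s| = 0.405
VSWR = (1 + |Γ_s|)/(1 − |Γ_s|)

VSWR ≈ 2.36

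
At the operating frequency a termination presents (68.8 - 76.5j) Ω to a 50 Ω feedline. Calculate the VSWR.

VSWR ≈ 3.52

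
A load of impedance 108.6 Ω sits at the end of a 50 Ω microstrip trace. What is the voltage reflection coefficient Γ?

Γ = 0.369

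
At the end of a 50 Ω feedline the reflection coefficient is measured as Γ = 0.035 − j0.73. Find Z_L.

Z_L = Z_0·(1 + Γ)/(1 − Γ) = 50·(1.03 − j0.73)/(0.965 + j0.73)

Z_L ≈ 15.9 − j49.9 Ω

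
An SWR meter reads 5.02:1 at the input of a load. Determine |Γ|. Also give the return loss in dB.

|Γ| ≈ 0.668; return loss ≈ 3.51 dB

|Γ| = (S − 1)/(S + 1) = (5.02 − 1)/(5.02 + 1) = 4.02/6.02
RL = −20·log₁₀|Γ| = −20·log₁₀(0.668)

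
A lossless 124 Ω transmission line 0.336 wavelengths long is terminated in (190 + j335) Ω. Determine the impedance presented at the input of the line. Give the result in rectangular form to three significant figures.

Z_in ≈ 19.5 + j32.4 Ω

βl = 2π × 0.336 = 121°
tan(βl) = tan(121°) = -1.67
Z_in = Z_0·(Z_L + jZ_0·tanβl)/(Z_0 + jZ_L·tanβl)
     = 124·(190 + j128)/(682 − j317)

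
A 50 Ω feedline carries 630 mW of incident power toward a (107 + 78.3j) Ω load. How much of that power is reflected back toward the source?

P_reflected ≈ 192 mW

|Γ| = |(57 + j78.3)/(157 + j78.3)| = 0.552
|Γ|² = 0.305
P_refl = |Γ|²·P_inc = 192 mW, P_del = (1 − |Γ|²)·P_inc = 438 mW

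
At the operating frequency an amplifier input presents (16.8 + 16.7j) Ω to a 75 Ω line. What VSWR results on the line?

VSWR ≈ 4.7

Γ = (Z_L − Z_0)/(Z_L + Z_0) = (-58.2 + j16.7)/(91.8 + j16.7)
|Γ| = 60.5/93.3 = 0.649
VSWR = (1 + |Γ|)/(1 − |Γ|) = 1.65/0.351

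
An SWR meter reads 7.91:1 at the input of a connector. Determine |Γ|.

|Γ| ≈ 0.776

|Γ| = (S − 1)/(S + 1) = (7.91 − 1)/(7.91 + 1) = 6.91/8.91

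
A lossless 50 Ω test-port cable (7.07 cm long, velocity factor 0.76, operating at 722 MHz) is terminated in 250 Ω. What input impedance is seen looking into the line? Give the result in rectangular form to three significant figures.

Z_in ≈ 10.3 − j7.94 Ω

λ = v/f = 0.76·c / 722 MHz = 0.316 m
βl = 2π·l/λ = 2π × 0.224 = 80.6°
tan(βl) = tan(80.6°) = 6.04
Z_in = Z_0·(Z_L + jZ_0·tanβl)/(Z_0 + jZ_L·tanβl)
     = 50·(250 + j302)/(50 + j1510)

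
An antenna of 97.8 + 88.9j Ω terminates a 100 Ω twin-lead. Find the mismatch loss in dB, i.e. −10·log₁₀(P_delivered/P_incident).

Γ = (-2.2 + j88.9)/(197.8 + j88.9), |Γ| = 0.41
|Γ|² = 0.168, so P_del/P_inc = 1 − |Γ|² = 0.832
ML = −10·log₁₀(1 − |Γ|²)

mismatch loss ≈ 0.8 dB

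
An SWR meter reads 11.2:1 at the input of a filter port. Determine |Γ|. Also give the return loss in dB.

|Γ| ≈ 0.836; return loss ≈ 1.56 dB

|Γ| = (S − 1)/(S + 1) = (11.2 − 1)/(11.2 + 1) = 10.2/12.2
RL = −20·log₁₀|Γ| = −20·log₁₀(0.836)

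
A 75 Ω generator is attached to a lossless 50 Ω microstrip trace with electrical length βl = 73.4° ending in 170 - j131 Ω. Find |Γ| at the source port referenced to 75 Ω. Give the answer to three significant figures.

|Γ| ≈ 0.783

tan(βl) = 3.35
Z_in = Z_0·(Z_L + jZ_0·tanβl)/(Z_0 + jZ_L·tanβl) = 9.22 − j6.99 Ω
Γ_s = (Z_in − Z_s)/(Z_in + Z_s) = (-65.8 − j6.99)/(84.2 − j6.99), |Γ_s| = 0.783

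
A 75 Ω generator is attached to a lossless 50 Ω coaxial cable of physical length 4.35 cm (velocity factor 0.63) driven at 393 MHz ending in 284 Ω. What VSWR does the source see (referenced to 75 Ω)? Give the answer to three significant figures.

λ = v/f = 0.63·c / 393 MHz = 0.481 m
βl = 2π·l/λ = 2π × 0.0905 = 32.6°
tan(βl) = 0.639
Z_in = Z_0·(Z_L + jZ_0·tanβl)/(Z_0 + jZ_L·tanβl) = 28.2 − j70.5 Ω
Γ_s = (Z_in − Z_s)/(Z_in + Z_s) = (-46.8 − j70.5)/(103 − j70.5), |Γ_s| = 0.677
VSWR = (1 + |Γ_s|)/(1 − |Γ_s|)

VSWR ≈ 5.19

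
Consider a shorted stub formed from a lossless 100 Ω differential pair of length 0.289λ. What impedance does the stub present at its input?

Z_in ≈ −j400 Ω

βl = 2π × 0.289 = 104°
tan(βl) = -4
For a shorted stub, Z_in = jZ_0·tan(βl)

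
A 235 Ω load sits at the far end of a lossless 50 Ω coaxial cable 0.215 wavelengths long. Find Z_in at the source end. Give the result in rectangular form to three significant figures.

Z_in ≈ 11.1 − j10.6 Ω

βl = 2π × 0.215 = 77.4°
tan(βl) = tan(77.4°) = 4.47
Z_in = Z_0·(Z_L + jZ_0·tanβl)/(Z_0 + jZ_L·tanβl)
     = 50·(235 + j224)/(50 + j1050)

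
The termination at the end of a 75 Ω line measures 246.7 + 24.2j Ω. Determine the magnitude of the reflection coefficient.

|Γ| ≈ 0.537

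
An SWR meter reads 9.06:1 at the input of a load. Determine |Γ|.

|Γ| = (S − 1)/(S + 1) = (9.06 − 1)/(9.06 + 1) = 8.06/10.1

|Γ| ≈ 0.801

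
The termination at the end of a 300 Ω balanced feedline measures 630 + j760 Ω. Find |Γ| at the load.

|Γ| ≈ 0.69

Γ = (Z_L − Z_0)/(Z_L + Z_0) = (330 + j760)/(930 + j760)
|Γ| = 829/1200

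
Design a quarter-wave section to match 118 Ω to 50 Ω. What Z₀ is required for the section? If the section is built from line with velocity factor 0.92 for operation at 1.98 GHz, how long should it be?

Z_qwt ≈ 76.8 Ω; length ≈ 3.48 cm

Z_qwt = √(Z_0·R_L) = √(50 × 118) = √5900
λ = 0.92·c/f = 0.139 m, so l = λ/4 = 0.0348 m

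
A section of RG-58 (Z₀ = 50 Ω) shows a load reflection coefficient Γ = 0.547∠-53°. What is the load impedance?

Z_L ≈ 54.7 − j68.2 Ω

Z_L = Z_0·(1 + Γ)/(1 − Γ) = 50·(1.33 − j0.437)/(0.671 + j0.437)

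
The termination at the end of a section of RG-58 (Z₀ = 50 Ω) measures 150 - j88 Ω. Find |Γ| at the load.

|Γ| ≈ 0.61

Γ = (Z_L − Z_0)/(Z_L + Z_0) = (100 − j88)/(200 − j88)
|Γ| = 133/219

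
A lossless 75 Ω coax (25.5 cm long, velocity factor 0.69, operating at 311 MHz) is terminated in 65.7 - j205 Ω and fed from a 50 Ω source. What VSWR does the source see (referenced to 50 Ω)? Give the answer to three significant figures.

VSWR ≈ 14.3

λ = v/f = 0.69·c / 311 MHz = 0.666 m
βl = 2π·l/λ = 2π × 0.383 = 138°
tan(βl) = -0.903
Z_in = Z_0·(Z_L + jZ_0·tanβl)/(Z_0 + jZ_L·tanβl) = 42.9 + j163 Ω
Γ_s = (Z_in − Z_s)/(Z_in + Z_s) = (-7.1 + j163)/(92.9 + j163), |Γ_s| = 0.869
VSWR = (1 + |Γ_s|)/(1 − |Γ_s|)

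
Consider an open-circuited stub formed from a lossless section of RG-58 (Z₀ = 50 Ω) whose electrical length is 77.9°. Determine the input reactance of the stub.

X_in ≈ -10.7 Ω (capacitive)

tan(βl) = 4.66
For an open-circuited stub, Z_in = −jZ_0·cot(βl) = −jZ_0/tan(βl)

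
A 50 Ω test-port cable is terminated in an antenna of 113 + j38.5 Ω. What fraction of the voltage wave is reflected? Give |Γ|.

Γ = (Z_L − Z_0)/(Z_L + Z_0) = (63 + j38.5)/(163 + j38.5)
|Γ| = 73.8/167

|Γ| ≈ 0.441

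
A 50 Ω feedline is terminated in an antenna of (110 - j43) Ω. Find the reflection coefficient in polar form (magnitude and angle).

Γ = (Z_L − Z_0)/(Z_L + Z_0) = (60 − j43)/(160 − j43)
|Γ| = 73.8/166 = 0.446

Γ ≈ 0.446 ∠ -20.6°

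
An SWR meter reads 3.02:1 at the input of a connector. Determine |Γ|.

|Γ| = (S − 1)/(S + 1) = (3.02 − 1)/(3.02 + 1) = 2.02/4.02

|Γ| ≈ 0.502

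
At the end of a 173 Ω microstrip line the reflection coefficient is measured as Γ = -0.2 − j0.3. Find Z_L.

Z_L ≈ 98.4 − j67.8 Ω

Z_L = Z_0·(1 + Γ)/(1 − Γ) = 173·(0.8 − j0.3)/(1.2 + j0.3)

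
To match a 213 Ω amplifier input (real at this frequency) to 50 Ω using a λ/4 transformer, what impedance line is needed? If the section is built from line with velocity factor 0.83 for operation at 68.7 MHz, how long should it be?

Z_qwt = √(Z_0·R_L) = √(50 × 213) = √10650
λ = 0.83·c/f = 3.62 m, so l = λ/4 = 0.906 m

Z_qwt ≈ 103 Ω; length ≈ 90.6 cm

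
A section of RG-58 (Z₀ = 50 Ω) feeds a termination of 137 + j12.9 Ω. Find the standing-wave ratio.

Γ = (Z_L − Z_0)/(Z_L + Z_0) = (87 + j12.9)/(187 + j12.9)
|Γ| = 88/187 = 0.469
VSWR = (1 + |Γ|)/(1 − |Γ|) = 1.47/0.531

VSWR ≈ 2.77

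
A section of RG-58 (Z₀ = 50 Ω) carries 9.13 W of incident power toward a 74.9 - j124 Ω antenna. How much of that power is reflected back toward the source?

|Γ| = |(24.9 − j124)/(124.9 − j124)| = 0.719
|Γ|² = 0.516
P_refl = |Γ|²·P_inc = 4.71 W, P_del = (1 − |Γ|²)·P_inc = 4.42 W

P_reflected ≈ 4.71 W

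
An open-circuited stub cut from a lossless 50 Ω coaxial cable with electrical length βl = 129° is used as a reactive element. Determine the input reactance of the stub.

tan(βl) = -1.23
For an open-circuited stub, Z_in = −jZ_0·cot(βl) = −jZ_0/tan(βl)

X_in ≈ 40.5 Ω (inductive)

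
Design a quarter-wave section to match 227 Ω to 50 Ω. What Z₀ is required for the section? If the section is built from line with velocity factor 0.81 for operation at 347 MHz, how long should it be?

Z_qwt = √(Z_0·R_L) = √(50 × 227) = √11350
λ = 0.81·c/f = 0.7 m, so l = λ/4 = 0.175 m

Z_qwt ≈ 107 Ω; length ≈ 17.5 cm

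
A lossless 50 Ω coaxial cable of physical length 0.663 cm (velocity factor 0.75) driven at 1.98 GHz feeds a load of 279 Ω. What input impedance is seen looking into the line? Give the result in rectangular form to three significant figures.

Z_in ≈ 57.3 − j103 Ω

λ = v/f = 0.75·c / 1.98 GHz = 0.114 m
βl = 2π·l/λ = 2π × 0.0583 = 21°
tan(βl) = tan(21°) = 0.384
Z_in = Z_0·(Z_L + jZ_0·tanβl)/(Z_0 + jZ_L·tanβl)
     = 50·(279 + j19.2)/(50 + j107)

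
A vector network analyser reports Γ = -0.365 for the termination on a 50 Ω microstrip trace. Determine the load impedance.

Z_L ≈ 23.3 Ω

Z_L = Z_0·(1 + Γ)/(1 − Γ) = 50·(0.635)/(1.36)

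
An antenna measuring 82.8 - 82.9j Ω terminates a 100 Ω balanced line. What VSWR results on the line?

VSWR ≈ 2.46

Γ = (Z_L − Z_0)/(Z_L + Z_0) = (-17.2 − j82.9)/(182.8 − j82.9)
|Γ| = 84.7/201 = 0.422
VSWR = (1 + |Γ|)/(1 − |Γ|) = 1.42/0.578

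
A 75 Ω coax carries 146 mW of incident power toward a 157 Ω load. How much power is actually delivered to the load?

Γ = (157 − 75)/(157 + 75) = 0.353
|Γ|² = 0.125
P_refl = |Γ|²·P_inc = 18.2 mW, P_del = (1 − |Γ|²)·P_inc = 128 mW

P_delivered ≈ 128 mW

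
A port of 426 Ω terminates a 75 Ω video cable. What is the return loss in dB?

RL ≈ 3.09 dB

Γ = (426 − 75)/(426 + 75) = 0.701
RL = −20·log₁₀|Γ| = −20·log₁₀(0.701)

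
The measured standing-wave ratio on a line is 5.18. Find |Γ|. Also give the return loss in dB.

|Γ| ≈ 0.676; return loss ≈ 3.4 dB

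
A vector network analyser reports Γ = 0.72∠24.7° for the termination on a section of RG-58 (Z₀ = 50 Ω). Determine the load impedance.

Z_L ≈ 115 + j143 Ω

Z_L = Z_0·(1 + Γ)/(1 − Γ) = 50·(1.65 + j0.301)/(0.346 − j0.301)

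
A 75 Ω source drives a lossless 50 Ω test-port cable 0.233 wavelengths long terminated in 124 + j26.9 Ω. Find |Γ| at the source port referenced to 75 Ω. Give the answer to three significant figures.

βl = 2π × 0.233 = 83.9°
tan(βl) = 9.33
Z_in = Z_0·(Z_L + jZ_0·tanβl)/(Z_0 + jZ_L·tanβl) = 19.8 − j8.8 Ω
Γ_s = (Z_in − Z_s)/(Z_in + Z_s) = (-55.2 − j8.8)/(94.8 − j8.8), |Γ_s| = 0.587

|Γ| ≈ 0.587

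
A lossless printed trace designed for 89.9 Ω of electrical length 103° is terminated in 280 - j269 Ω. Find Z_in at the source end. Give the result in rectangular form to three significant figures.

Z_in ≈ 17 + j35.8 Ω

tan(βl) = tan(103°) = -4.33
Z_in = Z_0·(Z_L + jZ_0·tanβl)/(Z_0 + jZ_L·tanβl)
     = 89.9·(280 − j658)/(-1080 − j1210)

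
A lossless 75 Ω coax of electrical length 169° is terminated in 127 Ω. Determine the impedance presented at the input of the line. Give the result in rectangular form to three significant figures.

Z_in ≈ 119 + j24.6 Ω

tan(βl) = tan(169°) = -0.194
Z_in = Z_0·(Z_L + jZ_0·tanβl)/(Z_0 + jZ_L·tanβl)
     = 75·(127 − j14.6)/(75 − j24.7)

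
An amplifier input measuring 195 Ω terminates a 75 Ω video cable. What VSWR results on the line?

For a purely resistive load, VSWR = R_L/Z_0 or Z_0/R_L (whichever > 1) = 195/75

VSWR ≈ 2.6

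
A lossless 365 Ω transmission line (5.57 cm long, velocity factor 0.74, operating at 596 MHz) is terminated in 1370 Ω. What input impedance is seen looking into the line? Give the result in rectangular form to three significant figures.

λ = v/f = 0.74·c / 596 MHz = 0.372 m
βl = 2π·l/λ = 2π × 0.15 = 53.8°
tan(βl) = tan(53.8°) = 1.37
Z_in = Z_0·(Z_L + jZ_0·tanβl)/(Z_0 + jZ_L·tanβl)
     = 365·(1370 + j499)/(365 + j1870)

Z_in ≈ 144 − j239 Ω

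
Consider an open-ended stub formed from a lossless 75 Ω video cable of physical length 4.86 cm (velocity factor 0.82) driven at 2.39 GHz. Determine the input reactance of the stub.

λ = v/f = 0.82·c / 2.39 GHz = 0.103 m
βl = 2π·l/λ = 2π × 0.472 = 170°
tan(βl) = -0.177
For an open-ended stub, Z_in = −jZ_0·cot(βl) = −jZ_0/tan(βl)

X_in ≈ 425 Ω (inductive)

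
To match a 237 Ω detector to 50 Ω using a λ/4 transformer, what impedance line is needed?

Z_qwt = √(Z_0·R_L) = √(50 × 237) = √11850

Z_qwt ≈ 109 Ω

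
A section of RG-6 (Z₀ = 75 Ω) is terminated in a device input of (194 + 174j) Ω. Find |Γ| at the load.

|Γ| ≈ 0.658

Γ = (Z_L − Z_0)/(Z_L + Z_0) = (119 + j174)/(269 + j174)
|Γ| = 211/320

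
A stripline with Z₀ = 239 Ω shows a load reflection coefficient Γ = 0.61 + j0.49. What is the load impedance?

Z_L = Z_0·(1 + Γ)/(1 − Γ) = 239·(1.61 + j0.49)/(0.39 − j0.49)

Z_L ≈ 236 + j597 Ω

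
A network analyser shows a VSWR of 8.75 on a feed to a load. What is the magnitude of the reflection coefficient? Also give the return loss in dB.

|Γ| = (S − 1)/(S + 1) = (8.75 − 1)/(8.75 + 1) = 7.75/9.75
RL = −20·log₁₀|Γ| = −20·log₁₀(0.795)

|Γ| ≈ 0.795; return loss ≈ 1.99 dB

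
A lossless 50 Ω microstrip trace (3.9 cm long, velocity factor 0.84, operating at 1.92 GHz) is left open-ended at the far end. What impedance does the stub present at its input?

Z_in ≈ +j15.3 Ω

λ = v/f = 0.84·c / 1.92 GHz = 0.131 m
βl = 2π·l/λ = 2π × 0.297 = 107°
tan(βl) = -3.28
For an open-ended stub, Z_in = −jZ_0·cot(βl) = −jZ_0/tan(βl)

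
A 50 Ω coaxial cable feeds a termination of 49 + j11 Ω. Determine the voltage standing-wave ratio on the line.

VSWR ≈ 1.25

Γ = (Z_L − Z_0)/(Z_L + Z_0) = (-1 + j11)/(99 + j11)
|Γ| = 11/99.6 = 0.111
VSWR = (1 + |Γ|)/(1 − |Γ|) = 1.11/0.889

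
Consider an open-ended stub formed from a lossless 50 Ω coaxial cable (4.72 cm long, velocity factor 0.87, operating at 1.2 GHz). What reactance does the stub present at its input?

X_in ≈ -10.5 Ω (capacitive)

λ = v/f = 0.87·c / 1.2 GHz = 0.217 m
βl = 2π·l/λ = 2π × 0.217 = 78.1°
tan(βl) = 4.76
For an open-ended stub, Z_in = −jZ_0·cot(βl) = −jZ_0/tan(βl)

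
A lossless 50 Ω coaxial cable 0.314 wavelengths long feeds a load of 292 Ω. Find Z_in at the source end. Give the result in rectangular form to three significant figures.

βl = 2π × 0.314 = 113°
tan(βl) = tan(113°) = -2.35
Z_in = Z_0·(Z_L + jZ_0·tanβl)/(Z_0 + jZ_L·tanβl)
     = 50·(292 − j118)/(50 − j687)

Z_in ≈ 10.1 + j20.5 Ω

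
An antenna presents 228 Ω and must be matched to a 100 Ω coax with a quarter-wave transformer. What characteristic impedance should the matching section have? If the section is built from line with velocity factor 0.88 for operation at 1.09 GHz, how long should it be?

Z_qwt = √(Z_0·R_L) = √(100 × 228) = √22800
λ = 0.88·c/f = 0.242 m, so l = λ/4 = 0.0606 m

Z_qwt ≈ 151 Ω; length ≈ 6.06 cm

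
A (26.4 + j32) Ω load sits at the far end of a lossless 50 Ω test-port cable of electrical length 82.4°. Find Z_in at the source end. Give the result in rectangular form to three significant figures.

tan(βl) = tan(82.4°) = 7.49
Z_in = Z_0·(Z_L + jZ_0·tanβl)/(Z_0 + jZ_L·tanβl)
     = 50·(26.4 + j407)/(-190 + j198)

Z_in ≈ 50.2 − j54.8 Ω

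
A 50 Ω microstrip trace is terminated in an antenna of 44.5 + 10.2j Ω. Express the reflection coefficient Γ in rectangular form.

Γ ≈ -0.046 + j0.113

Γ = (Z_L − Z_0)/(Z_L + Z_0) = (-5.5 + j10.2)/(94.5 + j10.2)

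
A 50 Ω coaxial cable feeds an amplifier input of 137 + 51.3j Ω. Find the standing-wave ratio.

VSWR ≈ 3.17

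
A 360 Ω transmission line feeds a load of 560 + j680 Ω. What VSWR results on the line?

VSWR ≈ 4.26

Γ = (Z_L − Z_0)/(Z_L + Z_0) = (200 + j680)/(920 + j680)
|Γ| = 709/1140 = 0.62
VSWR = (1 + |Γ|)/(1 − |Γ|) = 1.62/0.38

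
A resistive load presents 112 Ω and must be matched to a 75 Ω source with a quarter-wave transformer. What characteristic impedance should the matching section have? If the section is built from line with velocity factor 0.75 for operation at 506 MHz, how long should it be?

Z_qwt = √(Z_0·R_L) = √(75 × 112) = √8400
λ = 0.75·c/f = 0.445 m, so l = λ/4 = 0.111 m

Z_qwt ≈ 91.7 Ω; length ≈ 11.1 cm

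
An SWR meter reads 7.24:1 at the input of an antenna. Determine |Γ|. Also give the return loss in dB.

|Γ| = (S − 1)/(S + 1) = (7.24 − 1)/(7.24 + 1) = 6.24/8.24
RL = −20·log₁₀|Γ| = −20·log₁₀(0.757)

|Γ| ≈ 0.757; return loss ≈ 2.41 dB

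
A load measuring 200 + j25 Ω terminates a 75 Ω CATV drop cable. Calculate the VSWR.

VSWR ≈ 2.72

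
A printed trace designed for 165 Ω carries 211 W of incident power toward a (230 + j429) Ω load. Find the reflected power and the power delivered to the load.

|Γ| = |(65 + j429)/(395 + j429)| = 0.744
|Γ|² = 0.554
P_refl = |Γ|²·P_inc = 117 W, P_del = (1 − |Γ|²)·P_inc = 94.2 W

P_reflected ≈ 117 W; P_delivered ≈ 94.2 W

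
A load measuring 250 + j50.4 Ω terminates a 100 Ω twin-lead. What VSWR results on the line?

Γ = (Z_L − Z_0)/(Z_L + Z_0) = (150 + j50.4)/(350 + j50.4)
|Γ| = 158/354 = 0.448
VSWR = (1 + |Γ|)/(1 − |Γ|) = 1.45/0.552

VSWR ≈ 2.62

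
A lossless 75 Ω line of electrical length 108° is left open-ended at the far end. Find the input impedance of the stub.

Z_in ≈ +j24.4 Ω

tan(βl) = -3.08
For an open-ended stub, Z_in = −jZ_0·cot(βl) = −jZ_0/tan(βl)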